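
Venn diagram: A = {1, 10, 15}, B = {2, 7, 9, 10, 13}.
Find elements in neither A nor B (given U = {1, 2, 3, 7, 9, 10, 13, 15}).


A = {1, 10, 15}
B = {2, 7, 9, 10, 13}
Region: in neither A nor B (given U = {1, 2, 3, 7, 9, 10, 13, 15})
Elements: {3}

Elements in neither A nor B (given U = {1, 2, 3, 7, 9, 10, 13, 15}): {3}


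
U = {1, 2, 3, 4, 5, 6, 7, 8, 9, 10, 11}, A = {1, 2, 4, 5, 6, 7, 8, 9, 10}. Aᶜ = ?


Aᶜ = U \ A = elements in U but not in A
U = {1, 2, 3, 4, 5, 6, 7, 8, 9, 10, 11}
A = {1, 2, 4, 5, 6, 7, 8, 9, 10}
Aᶜ = {3, 11}

Aᶜ = {3, 11}


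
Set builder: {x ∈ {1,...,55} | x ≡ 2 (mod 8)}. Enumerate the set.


Checking each candidate:
Condition: x in {1,...,55} with x ≡ 2 (mod 8)
Result = {2, 10, 18, 26, 34, 42, 50}

{2, 10, 18, 26, 34, 42, 50}


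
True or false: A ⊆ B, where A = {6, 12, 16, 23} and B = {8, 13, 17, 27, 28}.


A ⊆ B means every element of A is in B.
Elements in A not in B: {6, 12, 16, 23}
So A ⊄ B.

No, A ⊄ B


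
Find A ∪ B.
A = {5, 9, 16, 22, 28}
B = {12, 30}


A ∪ B = all elements in A or B (or both)
A = {5, 9, 16, 22, 28}
B = {12, 30}
A ∪ B = {5, 9, 12, 16, 22, 28, 30}

A ∪ B = {5, 9, 12, 16, 22, 28, 30}


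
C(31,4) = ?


C(n,k) = n! / (k!(n-k)!)
C(31,4) = 31! / (4!27!)
= 31465

C(31,4) = 31465


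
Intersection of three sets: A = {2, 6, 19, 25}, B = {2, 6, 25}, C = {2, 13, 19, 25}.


A ∩ B = {2, 6, 25}
(A ∩ B) ∩ C = {2, 25}

A ∩ B ∩ C = {2, 25}


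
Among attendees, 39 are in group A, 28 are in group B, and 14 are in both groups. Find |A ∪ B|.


|A ∪ B| = |A| + |B| - |A ∩ B|
= 39 + 28 - 14
= 53

|A ∪ B| = 53


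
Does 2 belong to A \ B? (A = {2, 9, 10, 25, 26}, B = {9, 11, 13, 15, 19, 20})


A = {2, 9, 10, 25, 26}, B = {9, 11, 13, 15, 19, 20}
A \ B = elements in A but not in B
A \ B = {2, 10, 25, 26}
Checking if 2 ∈ A \ B
2 is in A \ B → True

2 ∈ A \ B


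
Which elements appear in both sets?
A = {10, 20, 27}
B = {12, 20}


A ∩ B = elements in both A and B
A = {10, 20, 27}
B = {12, 20}
A ∩ B = {20}

A ∩ B = {20}


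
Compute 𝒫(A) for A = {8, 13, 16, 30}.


|A| = 4, so |P(A)| = 2^4 = 16
Enumerate subsets by cardinality (0 to 4):
∅, {8}, {13}, {16}, {30}, {8, 13}, {8, 16}, {8, 30}, {13, 16}, {13, 30}, {16, 30}, {8, 13, 16}, {8, 13, 30}, {8, 16, 30}, {13, 16, 30}, {8, 13, 16, 30}

P(A) has 16 subsets: ∅, {8}, {13}, {16}, {30}, {8, 13}, {8, 16}, {8, 30}, {13, 16}, {13, 30}, {16, 30}, {8, 13, 16}, {8, 13, 30}, {8, 16, 30}, {13, 16, 30}, {8, 13, 16, 30}


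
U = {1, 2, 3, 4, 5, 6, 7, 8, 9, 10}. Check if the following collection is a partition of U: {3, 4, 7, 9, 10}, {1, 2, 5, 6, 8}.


A partition requires: (1) non-empty parts, (2) pairwise disjoint, (3) union = U
Parts: {3, 4, 7, 9, 10}, {1, 2, 5, 6, 8}
Union of parts: {1, 2, 3, 4, 5, 6, 7, 8, 9, 10}
U = {1, 2, 3, 4, 5, 6, 7, 8, 9, 10}
All non-empty? True
Pairwise disjoint? True
Covers U? True

Yes, valid partition


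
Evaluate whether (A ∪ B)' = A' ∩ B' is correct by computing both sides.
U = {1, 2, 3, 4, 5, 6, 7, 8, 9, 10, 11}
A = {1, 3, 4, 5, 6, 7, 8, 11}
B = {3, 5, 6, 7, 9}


LHS: A ∪ B = {1, 3, 4, 5, 6, 7, 8, 9, 11}
(A ∪ B)' = U \ (A ∪ B) = {2, 10}
A' = {2, 9, 10}, B' = {1, 2, 4, 8, 10, 11}
Claimed RHS: A' ∩ B' = {2, 10}
Identity is VALID: LHS = RHS = {2, 10} ✓

Identity is valid. (A ∪ B)' = A' ∩ B' = {2, 10}


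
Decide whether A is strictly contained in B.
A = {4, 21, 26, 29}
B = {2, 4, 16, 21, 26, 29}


A ⊂ B requires: A ⊆ B AND A ≠ B.
A ⊆ B? Yes
A = B? No
A ⊂ B: Yes (A is a proper subset of B)

Yes, A ⊂ B


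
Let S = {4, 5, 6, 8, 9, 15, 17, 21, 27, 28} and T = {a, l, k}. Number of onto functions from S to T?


n = |S| = 10, k = |T| = 3. Surjections via inclusion-exclusion:
S(n,k) = Σ(-1)^i × C(k,i) × (k-i)^n, i=0 to k
i=0: (-1)^0×C(3,0)×3^10 = 59049
i=1: (-1)^1×C(3,1)×2^10 = -3072
i=2: (-1)^2×C(3,2)×1^10 = 3
i=3: (-1)^3×C(3,3)×0^10 = 0
Total = 55980

Number of surjections = 55980


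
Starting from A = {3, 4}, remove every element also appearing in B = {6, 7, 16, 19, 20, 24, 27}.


A \ B = elements in A but not in B
A = {3, 4}
B = {6, 7, 16, 19, 20, 24, 27}
Remove from A any elements in B
A \ B = {3, 4}

A \ B = {3, 4}


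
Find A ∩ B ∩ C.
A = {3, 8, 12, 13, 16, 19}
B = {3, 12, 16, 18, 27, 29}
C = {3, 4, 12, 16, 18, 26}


A ∩ B = {3, 12, 16}
(A ∩ B) ∩ C = {3, 12, 16}

A ∩ B ∩ C = {3, 12, 16}


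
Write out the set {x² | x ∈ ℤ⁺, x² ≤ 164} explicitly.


Checking each candidate:
Condition: positive perfect squares ≤ 164
Result = {1, 4, 9, 16, 25, 36, 49, 64, 81, 100, 121, 144}

{1, 4, 9, 16, 25, 36, 49, 64, 81, 100, 121, 144}


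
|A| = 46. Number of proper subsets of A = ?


Total subsets = 2^n = 2^46 = 70368744177664
Proper subsets exclude the set itself: 2^n - 1
= 70368744177664 - 1
= 70368744177663

Number of proper subsets = 70368744177663


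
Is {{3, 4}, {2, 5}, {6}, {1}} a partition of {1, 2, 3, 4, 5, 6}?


A partition requires: (1) non-empty parts, (2) pairwise disjoint, (3) union = U
Parts: {3, 4}, {2, 5}, {6}, {1}
Union of parts: {1, 2, 3, 4, 5, 6}
U = {1, 2, 3, 4, 5, 6}
All non-empty? True
Pairwise disjoint? True
Covers U? True

Yes, valid partition


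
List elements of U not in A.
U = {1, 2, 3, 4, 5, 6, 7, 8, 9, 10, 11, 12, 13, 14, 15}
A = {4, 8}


Aᶜ = U \ A = elements in U but not in A
U = {1, 2, 3, 4, 5, 6, 7, 8, 9, 10, 11, 12, 13, 14, 15}
A = {4, 8}
Aᶜ = {1, 2, 3, 5, 6, 7, 9, 10, 11, 12, 13, 14, 15}

Aᶜ = {1, 2, 3, 5, 6, 7, 9, 10, 11, 12, 13, 14, 15}


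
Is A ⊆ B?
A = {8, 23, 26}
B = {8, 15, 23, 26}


A ⊆ B means every element of A is in B.
All elements of A are in B.
So A ⊆ B.

Yes, A ⊆ B


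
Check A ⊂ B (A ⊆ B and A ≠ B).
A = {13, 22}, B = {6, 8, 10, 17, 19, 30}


A ⊂ B requires: A ⊆ B AND A ≠ B.
A ⊆ B? No
A ⊄ B, so A is not a proper subset.

No, A is not a proper subset of B


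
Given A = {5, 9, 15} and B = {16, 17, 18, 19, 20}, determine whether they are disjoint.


Disjoint means A ∩ B = ∅.
A ∩ B = ∅
A ∩ B = ∅, so A and B are disjoint.

Yes, A and B are disjoint


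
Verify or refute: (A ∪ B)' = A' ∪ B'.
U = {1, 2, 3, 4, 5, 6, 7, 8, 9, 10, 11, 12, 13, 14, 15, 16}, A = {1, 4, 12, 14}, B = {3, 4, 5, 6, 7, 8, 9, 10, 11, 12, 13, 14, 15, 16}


LHS: A ∪ B = {1, 3, 4, 5, 6, 7, 8, 9, 10, 11, 12, 13, 14, 15, 16}
(A ∪ B)' = U \ (A ∪ B) = {2}
A' = {2, 3, 5, 6, 7, 8, 9, 10, 11, 13, 15, 16}, B' = {1, 2}
Claimed RHS: A' ∪ B' = {1, 2, 3, 5, 6, 7, 8, 9, 10, 11, 13, 15, 16}
Identity is INVALID: LHS = {2} but the RHS claimed here equals {1, 2, 3, 5, 6, 7, 8, 9, 10, 11, 13, 15, 16}. The correct form is (A ∪ B)' = A' ∩ B'.

Identity is invalid: (A ∪ B)' = {2} but A' ∪ B' = {1, 2, 3, 5, 6, 7, 8, 9, 10, 11, 13, 15, 16}. The correct De Morgan law is (A ∪ B)' = A' ∩ B'.


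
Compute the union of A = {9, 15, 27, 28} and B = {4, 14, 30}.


A ∪ B = all elements in A or B (or both)
A = {9, 15, 27, 28}
B = {4, 14, 30}
A ∪ B = {4, 9, 14, 15, 27, 28, 30}

A ∪ B = {4, 9, 14, 15, 27, 28, 30}


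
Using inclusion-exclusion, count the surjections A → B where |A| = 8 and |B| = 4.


n = |A| = 8, k = |B| = 4. Surjections via inclusion-exclusion:
S(n,k) = Σ(-1)^i × C(k,i) × (k-i)^n, i=0 to k
i=0: (-1)^0×C(4,0)×4^8 = 65536
i=1: (-1)^1×C(4,1)×3^8 = -26244
i=2: (-1)^2×C(4,2)×2^8 = 1536
i=3: (-1)^3×C(4,3)×1^8 = -4
i=4: (-1)^4×C(4,4)×0^8 = 0
Total = 40824

Number of surjections = 40824


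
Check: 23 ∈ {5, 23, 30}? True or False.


A = {5, 23, 30}
Checking if 23 is in A
23 is in A → True

23 ∈ A


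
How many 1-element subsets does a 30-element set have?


C(n,k) = n! / (k!(n-k)!)
C(30,1) = 30! / (1!29!)
= 30

C(30,1) = 30


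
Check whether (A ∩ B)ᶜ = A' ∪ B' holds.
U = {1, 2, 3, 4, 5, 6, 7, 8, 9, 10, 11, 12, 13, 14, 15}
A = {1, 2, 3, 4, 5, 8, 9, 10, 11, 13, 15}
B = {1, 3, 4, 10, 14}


LHS: A ∩ B = {1, 3, 4, 10}
(A ∩ B)' = U \ (A ∩ B) = {2, 5, 6, 7, 8, 9, 11, 12, 13, 14, 15}
A' = {6, 7, 12, 14}, B' = {2, 5, 6, 7, 8, 9, 11, 12, 13, 15}
Claimed RHS: A' ∪ B' = {2, 5, 6, 7, 8, 9, 11, 12, 13, 14, 15}
Identity is VALID: LHS = RHS = {2, 5, 6, 7, 8, 9, 11, 12, 13, 14, 15} ✓

Identity is valid. (A ∩ B)' = A' ∪ B' = {2, 5, 6, 7, 8, 9, 11, 12, 13, 14, 15}


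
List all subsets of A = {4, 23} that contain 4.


A subset of A contains 4 iff the remaining 1 elements form any subset of A \ {4}.
Count: 2^(n-1) = 2^1 = 2
Subsets containing 4: {4}, {4, 23}

Subsets containing 4 (2 total): {4}, {4, 23}


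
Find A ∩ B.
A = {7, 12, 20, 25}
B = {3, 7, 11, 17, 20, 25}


A ∩ B = elements in both A and B
A = {7, 12, 20, 25}
B = {3, 7, 11, 17, 20, 25}
A ∩ B = {7, 20, 25}

A ∩ B = {7, 20, 25}


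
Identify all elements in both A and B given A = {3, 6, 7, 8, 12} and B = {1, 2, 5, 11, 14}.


A = {3, 6, 7, 8, 12}
B = {1, 2, 5, 11, 14}
Region: in both A and B
Elements: ∅

Elements in both A and B: ∅


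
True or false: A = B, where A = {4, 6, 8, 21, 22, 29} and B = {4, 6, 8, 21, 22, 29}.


Two sets are equal iff they have exactly the same elements.
A = {4, 6, 8, 21, 22, 29}
B = {4, 6, 8, 21, 22, 29}
Same elements → A = B

Yes, A = B


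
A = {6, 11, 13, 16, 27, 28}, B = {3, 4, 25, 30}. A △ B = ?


A △ B = (A \ B) ∪ (B \ A) = elements in exactly one of A or B
A \ B = {6, 11, 13, 16, 27, 28}
B \ A = {3, 4, 25, 30}
A △ B = {3, 4, 6, 11, 13, 16, 25, 27, 28, 30}

A △ B = {3, 4, 6, 11, 13, 16, 25, 27, 28, 30}


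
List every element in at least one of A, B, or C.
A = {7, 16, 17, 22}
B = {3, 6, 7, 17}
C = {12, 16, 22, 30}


A ∪ B = {3, 6, 7, 16, 17, 22}
(A ∪ B) ∪ C = {3, 6, 7, 12, 16, 17, 22, 30}

A ∪ B ∪ C = {3, 6, 7, 12, 16, 17, 22, 30}


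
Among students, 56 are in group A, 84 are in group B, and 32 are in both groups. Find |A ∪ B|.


|A ∪ B| = |A| + |B| - |A ∩ B|
= 56 + 84 - 32
= 108

|A ∪ B| = 108


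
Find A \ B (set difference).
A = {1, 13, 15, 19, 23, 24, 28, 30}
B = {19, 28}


A \ B = elements in A but not in B
A = {1, 13, 15, 19, 23, 24, 28, 30}
B = {19, 28}
Remove from A any elements in B
A \ B = {1, 13, 15, 23, 24, 30}

A \ B = {1, 13, 15, 23, 24, 30}


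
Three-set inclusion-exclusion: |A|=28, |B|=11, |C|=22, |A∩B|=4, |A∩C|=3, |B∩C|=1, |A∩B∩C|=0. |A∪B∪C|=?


|A∪B∪C| = |A|+|B|+|C| - |A∩B|-|A∩C|-|B∩C| + |A∩B∩C|
= 28+11+22 - 4-3-1 + 0
= 61 - 8 + 0
= 53

|A ∪ B ∪ C| = 53


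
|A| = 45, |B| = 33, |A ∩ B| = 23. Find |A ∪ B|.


|A ∪ B| = |A| + |B| - |A ∩ B|
= 45 + 33 - 23
= 55

|A ∪ B| = 55


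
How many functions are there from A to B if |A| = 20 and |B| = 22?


Each of |A| = 20 inputs maps to any of |B| = 22 outputs.
# functions = |B|^|A| = 22^20
= 705429498686404044207947776

Number of functions = 705429498686404044207947776


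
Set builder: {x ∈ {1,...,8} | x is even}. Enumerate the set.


Checking each candidate:
Condition: even numbers in {1,...,8}
Result = {2, 4, 6, 8}

{2, 4, 6, 8}


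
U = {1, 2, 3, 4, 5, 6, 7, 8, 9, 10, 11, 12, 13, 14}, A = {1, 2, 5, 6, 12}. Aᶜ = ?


Aᶜ = U \ A = elements in U but not in A
U = {1, 2, 3, 4, 5, 6, 7, 8, 9, 10, 11, 12, 13, 14}
A = {1, 2, 5, 6, 12}
Aᶜ = {3, 4, 7, 8, 9, 10, 11, 13, 14}

Aᶜ = {3, 4, 7, 8, 9, 10, 11, 13, 14}


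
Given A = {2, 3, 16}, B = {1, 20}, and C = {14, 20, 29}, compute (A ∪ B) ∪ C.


A ∪ B = {1, 2, 3, 16, 20}
(A ∪ B) ∪ C = {1, 2, 3, 14, 16, 20, 29}

A ∪ B ∪ C = {1, 2, 3, 14, 16, 20, 29}


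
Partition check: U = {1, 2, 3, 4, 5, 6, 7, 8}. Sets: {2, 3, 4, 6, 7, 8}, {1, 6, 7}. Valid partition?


A partition requires: (1) non-empty parts, (2) pairwise disjoint, (3) union = U
Parts: {2, 3, 4, 6, 7, 8}, {1, 6, 7}
Union of parts: {1, 2, 3, 4, 6, 7, 8}
U = {1, 2, 3, 4, 5, 6, 7, 8}
All non-empty? True
Pairwise disjoint? False
Covers U? False

No, not a valid partition


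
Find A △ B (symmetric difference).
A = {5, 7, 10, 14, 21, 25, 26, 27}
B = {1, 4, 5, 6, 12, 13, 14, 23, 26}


A △ B = (A \ B) ∪ (B \ A) = elements in exactly one of A or B
A \ B = {7, 10, 21, 25, 27}
B \ A = {1, 4, 6, 12, 13, 23}
A △ B = {1, 4, 6, 7, 10, 12, 13, 21, 23, 25, 27}

A △ B = {1, 4, 6, 7, 10, 12, 13, 21, 23, 25, 27}


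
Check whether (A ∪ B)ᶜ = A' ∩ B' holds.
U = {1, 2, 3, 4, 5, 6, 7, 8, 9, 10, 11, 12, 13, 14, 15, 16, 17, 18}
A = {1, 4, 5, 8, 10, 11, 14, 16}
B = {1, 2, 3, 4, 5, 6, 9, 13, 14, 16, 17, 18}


LHS: A ∪ B = {1, 2, 3, 4, 5, 6, 8, 9, 10, 11, 13, 14, 16, 17, 18}
(A ∪ B)' = U \ (A ∪ B) = {7, 12, 15}
A' = {2, 3, 6, 7, 9, 12, 13, 15, 17, 18}, B' = {7, 8, 10, 11, 12, 15}
Claimed RHS: A' ∩ B' = {7, 12, 15}
Identity is VALID: LHS = RHS = {7, 12, 15} ✓

Identity is valid. (A ∪ B)' = A' ∩ B' = {7, 12, 15}


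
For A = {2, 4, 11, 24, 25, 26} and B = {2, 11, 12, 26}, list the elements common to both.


A ∩ B = elements in both A and B
A = {2, 4, 11, 24, 25, 26}
B = {2, 11, 12, 26}
A ∩ B = {2, 11, 26}

A ∩ B = {2, 11, 26}


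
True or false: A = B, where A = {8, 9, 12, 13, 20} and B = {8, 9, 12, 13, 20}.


Two sets are equal iff they have exactly the same elements.
A = {8, 9, 12, 13, 20}
B = {8, 9, 12, 13, 20}
Same elements → A = B

Yes, A = B


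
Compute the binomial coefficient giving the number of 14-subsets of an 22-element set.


C(n,k) = n! / (k!(n-k)!)
C(22,14) = 22! / (14!8!)
= 319770

C(22,14) = 319770


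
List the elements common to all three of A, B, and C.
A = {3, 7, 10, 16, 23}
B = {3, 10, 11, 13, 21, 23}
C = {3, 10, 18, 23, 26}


A ∩ B = {3, 10, 23}
(A ∩ B) ∩ C = {3, 10, 23}

A ∩ B ∩ C = {3, 10, 23}


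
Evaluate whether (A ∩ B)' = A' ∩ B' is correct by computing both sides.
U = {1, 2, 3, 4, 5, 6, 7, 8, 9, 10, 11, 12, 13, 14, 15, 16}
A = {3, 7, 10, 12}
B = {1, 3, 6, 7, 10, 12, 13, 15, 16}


LHS: A ∩ B = {3, 7, 10, 12}
(A ∩ B)' = U \ (A ∩ B) = {1, 2, 4, 5, 6, 8, 9, 11, 13, 14, 15, 16}
A' = {1, 2, 4, 5, 6, 8, 9, 11, 13, 14, 15, 16}, B' = {2, 4, 5, 8, 9, 11, 14}
Claimed RHS: A' ∩ B' = {2, 4, 5, 8, 9, 11, 14}
Identity is INVALID: LHS = {1, 2, 4, 5, 6, 8, 9, 11, 13, 14, 15, 16} but the RHS claimed here equals {2, 4, 5, 8, 9, 11, 14}. The correct form is (A ∩ B)' = A' ∪ B'.

Identity is invalid: (A ∩ B)' = {1, 2, 4, 5, 6, 8, 9, 11, 13, 14, 15, 16} but A' ∩ B' = {2, 4, 5, 8, 9, 11, 14}. The correct De Morgan law is (A ∩ B)' = A' ∪ B'.


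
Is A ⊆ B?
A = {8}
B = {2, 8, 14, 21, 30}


A ⊆ B means every element of A is in B.
All elements of A are in B.
So A ⊆ B.

Yes, A ⊆ B


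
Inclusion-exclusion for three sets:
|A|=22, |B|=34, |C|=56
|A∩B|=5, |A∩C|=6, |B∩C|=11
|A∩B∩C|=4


|A∪B∪C| = |A|+|B|+|C| - |A∩B|-|A∩C|-|B∩C| + |A∩B∩C|
= 22+34+56 - 5-6-11 + 4
= 112 - 22 + 4
= 94

|A ∪ B ∪ C| = 94


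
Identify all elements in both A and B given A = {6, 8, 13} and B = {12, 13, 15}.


A = {6, 8, 13}
B = {12, 13, 15}
Region: in both A and B
Elements: {13}

Elements in both A and B: {13}


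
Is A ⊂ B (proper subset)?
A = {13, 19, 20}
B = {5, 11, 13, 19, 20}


A ⊂ B requires: A ⊆ B AND A ≠ B.
A ⊆ B? Yes
A = B? No
A ⊂ B: Yes (A is a proper subset of B)

Yes, A ⊂ B


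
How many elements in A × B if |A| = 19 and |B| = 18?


|A × B| = |A| × |B|
= 19 × 18
= 342

|A × B| = 342


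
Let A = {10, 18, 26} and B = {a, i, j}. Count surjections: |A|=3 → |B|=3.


n = |A| = 3, k = |B| = 3. Surjections via inclusion-exclusion:
S(n,k) = Σ(-1)^i × C(k,i) × (k-i)^n, i=0 to k
i=0: (-1)^0×C(3,0)×3^3 = 27
i=1: (-1)^1×C(3,1)×2^3 = -24
i=2: (-1)^2×C(3,2)×1^3 = 3
i=3: (-1)^3×C(3,3)×0^3 = 0
Total = 6

Number of surjections = 6


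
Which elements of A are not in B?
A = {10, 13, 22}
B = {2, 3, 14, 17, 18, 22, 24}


A \ B = elements in A but not in B
A = {10, 13, 22}
B = {2, 3, 14, 17, 18, 22, 24}
Remove from A any elements in B
A \ B = {10, 13}

A \ B = {10, 13}


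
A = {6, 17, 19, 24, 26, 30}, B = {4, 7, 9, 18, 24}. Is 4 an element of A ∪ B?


A = {6, 17, 19, 24, 26, 30}, B = {4, 7, 9, 18, 24}
A ∪ B = all elements in A or B
A ∪ B = {4, 6, 7, 9, 17, 18, 19, 24, 26, 30}
Checking if 4 ∈ A ∪ B
4 is in A ∪ B → True

4 ∈ A ∪ B


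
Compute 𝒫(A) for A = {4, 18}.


|A| = 2, so |P(A)| = 2^2 = 4
Enumerate subsets by cardinality (0 to 2):
∅, {4}, {18}, {4, 18}

P(A) has 4 subsets: ∅, {4}, {18}, {4, 18}


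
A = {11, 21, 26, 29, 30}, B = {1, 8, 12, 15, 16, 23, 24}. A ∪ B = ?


A ∪ B = all elements in A or B (or both)
A = {11, 21, 26, 29, 30}
B = {1, 8, 12, 15, 16, 23, 24}
A ∪ B = {1, 8, 11, 12, 15, 16, 21, 23, 24, 26, 29, 30}

A ∪ B = {1, 8, 11, 12, 15, 16, 21, 23, 24, 26, 29, 30}


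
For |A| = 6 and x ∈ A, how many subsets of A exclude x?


Subsets of A avoiding x are subsets of A \ {x}, which has 5 elements.
Count = 2^(n-1) = 2^5
= 32

Number of subsets avoiding x = 32


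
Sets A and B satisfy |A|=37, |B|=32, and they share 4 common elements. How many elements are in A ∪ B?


|A ∪ B| = |A| + |B| - |A ∩ B|
= 37 + 32 - 4
= 65

|A ∪ B| = 65


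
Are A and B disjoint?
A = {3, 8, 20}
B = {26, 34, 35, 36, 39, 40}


Disjoint means A ∩ B = ∅.
A ∩ B = ∅
A ∩ B = ∅, so A and B are disjoint.

Yes, A and B are disjoint


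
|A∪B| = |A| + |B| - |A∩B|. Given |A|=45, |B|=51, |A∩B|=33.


|A ∪ B| = |A| + |B| - |A ∩ B|
= 45 + 51 - 33
= 63

|A ∪ B| = 63


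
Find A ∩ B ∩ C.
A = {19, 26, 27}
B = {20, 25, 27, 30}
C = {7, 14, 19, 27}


A ∩ B = {27}
(A ∩ B) ∩ C = {27}

A ∩ B ∩ C = {27}


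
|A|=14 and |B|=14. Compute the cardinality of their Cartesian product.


|A × B| = |A| × |B|
= 14 × 14
= 196

|A × B| = 196


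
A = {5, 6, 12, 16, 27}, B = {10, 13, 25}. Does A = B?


Two sets are equal iff they have exactly the same elements.
A = {5, 6, 12, 16, 27}
B = {10, 13, 25}
Differences: {5, 6, 10, 12, 13, 16, 25, 27}
A ≠ B

No, A ≠ B


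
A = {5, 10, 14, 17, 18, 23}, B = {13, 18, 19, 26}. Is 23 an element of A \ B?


A = {5, 10, 14, 17, 18, 23}, B = {13, 18, 19, 26}
A \ B = elements in A but not in B
A \ B = {5, 10, 14, 17, 23}
Checking if 23 ∈ A \ B
23 is in A \ B → True

23 ∈ A \ B


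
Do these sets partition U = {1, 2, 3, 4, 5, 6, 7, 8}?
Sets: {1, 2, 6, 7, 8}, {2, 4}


A partition requires: (1) non-empty parts, (2) pairwise disjoint, (3) union = U
Parts: {1, 2, 6, 7, 8}, {2, 4}
Union of parts: {1, 2, 4, 6, 7, 8}
U = {1, 2, 3, 4, 5, 6, 7, 8}
All non-empty? True
Pairwise disjoint? False
Covers U? False

No, not a valid partition


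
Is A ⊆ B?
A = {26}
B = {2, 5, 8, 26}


A ⊆ B means every element of A is in B.
All elements of A are in B.
So A ⊆ B.

Yes, A ⊆ B


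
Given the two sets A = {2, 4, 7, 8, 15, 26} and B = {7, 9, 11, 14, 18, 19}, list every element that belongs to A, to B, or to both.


A ∪ B = all elements in A or B (or both)
A = {2, 4, 7, 8, 15, 26}
B = {7, 9, 11, 14, 18, 19}
A ∪ B = {2, 4, 7, 8, 9, 11, 14, 15, 18, 19, 26}

A ∪ B = {2, 4, 7, 8, 9, 11, 14, 15, 18, 19, 26}


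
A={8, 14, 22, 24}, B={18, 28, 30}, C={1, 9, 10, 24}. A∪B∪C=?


A ∪ B = {8, 14, 18, 22, 24, 28, 30}
(A ∪ B) ∪ C = {1, 8, 9, 10, 14, 18, 22, 24, 28, 30}

A ∪ B ∪ C = {1, 8, 9, 10, 14, 18, 22, 24, 28, 30}


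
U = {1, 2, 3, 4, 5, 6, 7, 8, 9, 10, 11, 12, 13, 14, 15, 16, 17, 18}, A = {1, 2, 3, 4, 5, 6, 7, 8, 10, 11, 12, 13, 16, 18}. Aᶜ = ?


Aᶜ = U \ A = elements in U but not in A
U = {1, 2, 3, 4, 5, 6, 7, 8, 9, 10, 11, 12, 13, 14, 15, 16, 17, 18}
A = {1, 2, 3, 4, 5, 6, 7, 8, 10, 11, 12, 13, 16, 18}
Aᶜ = {9, 14, 15, 17}

Aᶜ = {9, 14, 15, 17}


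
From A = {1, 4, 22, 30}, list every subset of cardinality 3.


|A| = 4, so A has C(4,3) = 4 subsets of size 3.
Enumerate by choosing 3 elements from A at a time:
{1, 4, 22}, {1, 4, 30}, {1, 22, 30}, {4, 22, 30}

3-element subsets (4 total): {1, 4, 22}, {1, 4, 30}, {1, 22, 30}, {4, 22, 30}


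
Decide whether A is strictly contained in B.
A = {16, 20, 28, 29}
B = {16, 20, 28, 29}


A ⊂ B requires: A ⊆ B AND A ≠ B.
A ⊆ B? Yes
A = B? Yes
A = B, so A is not a PROPER subset.

No, A is not a proper subset of B


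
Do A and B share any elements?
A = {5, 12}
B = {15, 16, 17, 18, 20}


Disjoint means A ∩ B = ∅.
A ∩ B = ∅
A ∩ B = ∅, so A and B are disjoint.

No — A and B share no elements (A ∩ B = ∅), so they are disjoint


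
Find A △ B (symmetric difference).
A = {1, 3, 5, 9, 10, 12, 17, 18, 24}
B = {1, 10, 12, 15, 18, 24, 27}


A △ B = (A \ B) ∪ (B \ A) = elements in exactly one of A or B
A \ B = {3, 5, 9, 17}
B \ A = {15, 27}
A △ B = {3, 5, 9, 15, 17, 27}

A △ B = {3, 5, 9, 15, 17, 27}


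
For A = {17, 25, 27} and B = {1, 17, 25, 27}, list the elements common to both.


A ∩ B = elements in both A and B
A = {17, 25, 27}
B = {1, 17, 25, 27}
A ∩ B = {17, 25, 27}

A ∩ B = {17, 25, 27}


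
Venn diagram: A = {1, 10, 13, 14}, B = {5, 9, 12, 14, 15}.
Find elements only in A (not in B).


A = {1, 10, 13, 14}
B = {5, 9, 12, 14, 15}
Region: only in A (not in B)
Elements: {1, 10, 13}

Elements only in A (not in B): {1, 10, 13}


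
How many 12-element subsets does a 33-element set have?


C(n,k) = n! / (k!(n-k)!)
C(33,12) = 33! / (12!21!)
= 354817320

C(33,12) = 354817320


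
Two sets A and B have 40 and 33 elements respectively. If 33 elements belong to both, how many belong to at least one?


|A ∪ B| = |A| + |B| - |A ∩ B|
= 40 + 33 - 33
= 40

|A ∪ B| = 40


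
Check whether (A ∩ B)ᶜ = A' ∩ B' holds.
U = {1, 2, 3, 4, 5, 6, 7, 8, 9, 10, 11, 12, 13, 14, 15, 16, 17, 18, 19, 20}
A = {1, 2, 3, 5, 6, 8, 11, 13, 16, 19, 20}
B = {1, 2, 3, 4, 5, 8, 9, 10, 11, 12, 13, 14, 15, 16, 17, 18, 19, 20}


LHS: A ∩ B = {1, 2, 3, 5, 8, 11, 13, 16, 19, 20}
(A ∩ B)' = U \ (A ∩ B) = {4, 6, 7, 9, 10, 12, 14, 15, 17, 18}
A' = {4, 7, 9, 10, 12, 14, 15, 17, 18}, B' = {6, 7}
Claimed RHS: A' ∩ B' = {7}
Identity is INVALID: LHS = {4, 6, 7, 9, 10, 12, 14, 15, 17, 18} but the RHS claimed here equals {7}. The correct form is (A ∩ B)' = A' ∪ B'.

Identity is invalid: (A ∩ B)' = {4, 6, 7, 9, 10, 12, 14, 15, 17, 18} but A' ∩ B' = {7}. The correct De Morgan law is (A ∩ B)' = A' ∪ B'.


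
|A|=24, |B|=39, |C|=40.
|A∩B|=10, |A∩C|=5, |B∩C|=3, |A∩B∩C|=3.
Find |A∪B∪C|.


|A∪B∪C| = |A|+|B|+|C| - |A∩B|-|A∩C|-|B∩C| + |A∩B∩C|
= 24+39+40 - 10-5-3 + 3
= 103 - 18 + 3
= 88

|A ∪ B ∪ C| = 88


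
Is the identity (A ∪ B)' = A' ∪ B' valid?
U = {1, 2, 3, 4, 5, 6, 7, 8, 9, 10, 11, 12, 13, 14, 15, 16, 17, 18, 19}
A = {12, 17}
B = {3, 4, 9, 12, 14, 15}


LHS: A ∪ B = {3, 4, 9, 12, 14, 15, 17}
(A ∪ B)' = U \ (A ∪ B) = {1, 2, 5, 6, 7, 8, 10, 11, 13, 16, 18, 19}
A' = {1, 2, 3, 4, 5, 6, 7, 8, 9, 10, 11, 13, 14, 15, 16, 18, 19}, B' = {1, 2, 5, 6, 7, 8, 10, 11, 13, 16, 17, 18, 19}
Claimed RHS: A' ∪ B' = {1, 2, 3, 4, 5, 6, 7, 8, 9, 10, 11, 13, 14, 15, 16, 17, 18, 19}
Identity is INVALID: LHS = {1, 2, 5, 6, 7, 8, 10, 11, 13, 16, 18, 19} but the RHS claimed here equals {1, 2, 3, 4, 5, 6, 7, 8, 9, 10, 11, 13, 14, 15, 16, 17, 18, 19}. The correct form is (A ∪ B)' = A' ∩ B'.

Identity is invalid: (A ∪ B)' = {1, 2, 5, 6, 7, 8, 10, 11, 13, 16, 18, 19} but A' ∪ B' = {1, 2, 3, 4, 5, 6, 7, 8, 9, 10, 11, 13, 14, 15, 16, 17, 18, 19}. The correct De Morgan law is (A ∪ B)' = A' ∩ B'.


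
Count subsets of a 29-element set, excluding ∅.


Total subsets = 2^n = 2^29 = 536870912
Non-empty subsets exclude the empty set: 2^n - 1
= 536870912 - 1
= 536870911

Number of non-empty subsets = 536870911


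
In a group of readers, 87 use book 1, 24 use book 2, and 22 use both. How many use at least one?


|A ∪ B| = |A| + |B| - |A ∩ B|
= 87 + 24 - 22
= 89

|A ∪ B| = 89


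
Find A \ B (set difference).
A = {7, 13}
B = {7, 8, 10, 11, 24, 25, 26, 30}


A \ B = elements in A but not in B
A = {7, 13}
B = {7, 8, 10, 11, 24, 25, 26, 30}
Remove from A any elements in B
A \ B = {13}

A \ B = {13}


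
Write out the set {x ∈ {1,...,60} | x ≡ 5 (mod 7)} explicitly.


Checking each candidate:
Condition: x in {1,...,60} with x ≡ 5 (mod 7)
Result = {5, 12, 19, 26, 33, 40, 47, 54}

{5, 12, 19, 26, 33, 40, 47, 54}


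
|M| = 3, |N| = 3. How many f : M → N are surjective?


n = |M| = 3, k = |N| = 3. Surjections via inclusion-exclusion:
S(n,k) = Σ(-1)^i × C(k,i) × (k-i)^n, i=0 to k
i=0: (-1)^0×C(3,0)×3^3 = 27
i=1: (-1)^1×C(3,1)×2^3 = -24
i=2: (-1)^2×C(3,2)×1^3 = 3
i=3: (-1)^3×C(3,3)×0^3 = 0
Total = 6

Number of surjections = 6


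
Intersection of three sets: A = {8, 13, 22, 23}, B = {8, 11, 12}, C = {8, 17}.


A ∩ B = {8}
(A ∩ B) ∩ C = {8}

A ∩ B ∩ C = {8}


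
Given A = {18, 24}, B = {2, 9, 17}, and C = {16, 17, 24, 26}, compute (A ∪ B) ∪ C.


A ∪ B = {2, 9, 17, 18, 24}
(A ∪ B) ∪ C = {2, 9, 16, 17, 18, 24, 26}

A ∪ B ∪ C = {2, 9, 16, 17, 18, 24, 26}


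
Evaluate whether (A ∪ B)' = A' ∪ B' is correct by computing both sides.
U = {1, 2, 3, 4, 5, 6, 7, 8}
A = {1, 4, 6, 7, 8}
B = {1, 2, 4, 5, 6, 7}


LHS: A ∪ B = {1, 2, 4, 5, 6, 7, 8}
(A ∪ B)' = U \ (A ∪ B) = {3}
A' = {2, 3, 5}, B' = {3, 8}
Claimed RHS: A' ∪ B' = {2, 3, 5, 8}
Identity is INVALID: LHS = {3} but the RHS claimed here equals {2, 3, 5, 8}. The correct form is (A ∪ B)' = A' ∩ B'.

Identity is invalid: (A ∪ B)' = {3} but A' ∪ B' = {2, 3, 5, 8}. The correct De Morgan law is (A ∪ B)' = A' ∩ B'.


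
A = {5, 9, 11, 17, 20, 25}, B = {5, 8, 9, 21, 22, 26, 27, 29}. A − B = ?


A \ B = elements in A but not in B
A = {5, 9, 11, 17, 20, 25}
B = {5, 8, 9, 21, 22, 26, 27, 29}
Remove from A any elements in B
A \ B = {11, 17, 20, 25}

A \ B = {11, 17, 20, 25}


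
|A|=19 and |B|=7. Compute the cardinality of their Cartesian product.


|A × B| = |A| × |B|
= 19 × 7
= 133

|A × B| = 133


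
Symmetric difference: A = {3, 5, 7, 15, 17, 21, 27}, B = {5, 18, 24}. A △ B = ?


A △ B = (A \ B) ∪ (B \ A) = elements in exactly one of A or B
A \ B = {3, 7, 15, 17, 21, 27}
B \ A = {18, 24}
A △ B = {3, 7, 15, 17, 18, 21, 24, 27}

A △ B = {3, 7, 15, 17, 18, 21, 24, 27}


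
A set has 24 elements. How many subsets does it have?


Number of subsets = 2^n
= 2^24
= 16777216

|P(A)| = 16777216


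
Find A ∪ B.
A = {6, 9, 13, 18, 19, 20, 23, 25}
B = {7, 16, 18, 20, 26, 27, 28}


A ∪ B = all elements in A or B (or both)
A = {6, 9, 13, 18, 19, 20, 23, 25}
B = {7, 16, 18, 20, 26, 27, 28}
A ∪ B = {6, 7, 9, 13, 16, 18, 19, 20, 23, 25, 26, 27, 28}

A ∪ B = {6, 7, 9, 13, 16, 18, 19, 20, 23, 25, 26, 27, 28}


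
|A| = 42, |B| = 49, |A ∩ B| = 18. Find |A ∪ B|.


|A ∪ B| = |A| + |B| - |A ∩ B|
= 42 + 49 - 18
= 73

|A ∪ B| = 73


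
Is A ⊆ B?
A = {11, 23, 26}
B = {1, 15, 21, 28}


A ⊆ B means every element of A is in B.
Elements in A not in B: {11, 23, 26}
So A ⊄ B.

No, A ⊄ B


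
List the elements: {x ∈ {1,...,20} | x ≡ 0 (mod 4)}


Checking each candidate:
Condition: x in {1,...,20} with x ≡ 0 (mod 4)
Result = {4, 8, 12, 16, 20}

{4, 8, 12, 16, 20}


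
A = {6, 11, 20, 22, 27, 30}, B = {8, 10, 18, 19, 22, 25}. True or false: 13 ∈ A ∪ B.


A = {6, 11, 20, 22, 27, 30}, B = {8, 10, 18, 19, 22, 25}
A ∪ B = all elements in A or B
A ∪ B = {6, 8, 10, 11, 18, 19, 20, 22, 25, 27, 30}
Checking if 13 ∈ A ∪ B
13 is not in A ∪ B → False

13 ∉ A ∪ B


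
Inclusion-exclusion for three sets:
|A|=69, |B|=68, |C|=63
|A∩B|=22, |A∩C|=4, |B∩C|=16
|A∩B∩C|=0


|A∪B∪C| = |A|+|B|+|C| - |A∩B|-|A∩C|-|B∩C| + |A∩B∩C|
= 69+68+63 - 22-4-16 + 0
= 200 - 42 + 0
= 158

|A ∪ B ∪ C| = 158


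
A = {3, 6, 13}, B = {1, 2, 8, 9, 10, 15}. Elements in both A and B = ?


A = {3, 6, 13}
B = {1, 2, 8, 9, 10, 15}
Region: in both A and B
Elements: ∅

Elements in both A and B: ∅


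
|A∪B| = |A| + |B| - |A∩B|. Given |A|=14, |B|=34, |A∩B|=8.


|A ∪ B| = |A| + |B| - |A ∩ B|
= 14 + 34 - 8
= 40

|A ∪ B| = 40


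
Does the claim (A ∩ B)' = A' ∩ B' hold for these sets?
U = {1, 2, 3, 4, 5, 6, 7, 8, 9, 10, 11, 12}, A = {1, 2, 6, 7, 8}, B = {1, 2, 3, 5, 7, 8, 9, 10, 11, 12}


LHS: A ∩ B = {1, 2, 7, 8}
(A ∩ B)' = U \ (A ∩ B) = {3, 4, 5, 6, 9, 10, 11, 12}
A' = {3, 4, 5, 9, 10, 11, 12}, B' = {4, 6}
Claimed RHS: A' ∩ B' = {4}
Identity is INVALID: LHS = {3, 4, 5, 6, 9, 10, 11, 12} but the RHS claimed here equals {4}. The correct form is (A ∩ B)' = A' ∪ B'.

Identity is invalid: (A ∩ B)' = {3, 4, 5, 6, 9, 10, 11, 12} but A' ∩ B' = {4}. The correct De Morgan law is (A ∩ B)' = A' ∪ B'.


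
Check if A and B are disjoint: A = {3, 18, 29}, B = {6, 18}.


Disjoint means A ∩ B = ∅.
A ∩ B = {18}
A ∩ B ≠ ∅, so A and B are NOT disjoint.

No, A and B are not disjoint (A ∩ B = {18})


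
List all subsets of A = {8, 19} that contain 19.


A subset of A contains 19 iff the remaining 1 elements form any subset of A \ {19}.
Count: 2^(n-1) = 2^1 = 2
Subsets containing 19: {19}, {8, 19}

Subsets containing 19 (2 total): {19}, {8, 19}


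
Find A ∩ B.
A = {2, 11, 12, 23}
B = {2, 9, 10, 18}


A ∩ B = elements in both A and B
A = {2, 11, 12, 23}
B = {2, 9, 10, 18}
A ∩ B = {2}

A ∩ B = {2}


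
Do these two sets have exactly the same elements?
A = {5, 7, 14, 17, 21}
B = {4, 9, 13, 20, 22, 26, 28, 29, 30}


Two sets are equal iff they have exactly the same elements.
A = {5, 7, 14, 17, 21}
B = {4, 9, 13, 20, 22, 26, 28, 29, 30}
Differences: {4, 5, 7, 9, 13, 14, 17, 20, 21, 22, 26, 28, 29, 30}
A ≠ B

No, A ≠ B


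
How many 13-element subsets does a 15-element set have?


C(n,k) = n! / (k!(n-k)!)
C(15,13) = 15! / (13!2!)
= 105

C(15,13) = 105


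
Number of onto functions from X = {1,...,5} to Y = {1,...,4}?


n = |X| = 5, k = |Y| = 4. Surjections via inclusion-exclusion:
S(n,k) = Σ(-1)^i × C(k,i) × (k-i)^n, i=0 to k
i=0: (-1)^0×C(4,0)×4^5 = 1024
i=1: (-1)^1×C(4,1)×3^5 = -972
i=2: (-1)^2×C(4,2)×2^5 = 192
i=3: (-1)^3×C(4,3)×1^5 = -4
i=4: (-1)^4×C(4,4)×0^5 = 0
Total = 240

Number of surjections = 240


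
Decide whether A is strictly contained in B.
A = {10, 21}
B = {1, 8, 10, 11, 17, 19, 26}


A ⊂ B requires: A ⊆ B AND A ≠ B.
A ⊆ B? No
A ⊄ B, so A is not a proper subset.

No, A is not a proper subset of B


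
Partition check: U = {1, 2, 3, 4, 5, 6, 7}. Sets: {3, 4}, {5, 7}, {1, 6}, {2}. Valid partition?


A partition requires: (1) non-empty parts, (2) pairwise disjoint, (3) union = U
Parts: {3, 4}, {5, 7}, {1, 6}, {2}
Union of parts: {1, 2, 3, 4, 5, 6, 7}
U = {1, 2, 3, 4, 5, 6, 7}
All non-empty? True
Pairwise disjoint? True
Covers U? True

Yes, valid partition


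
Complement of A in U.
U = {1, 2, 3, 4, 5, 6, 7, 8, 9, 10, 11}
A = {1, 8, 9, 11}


Aᶜ = U \ A = elements in U but not in A
U = {1, 2, 3, 4, 5, 6, 7, 8, 9, 10, 11}
A = {1, 8, 9, 11}
Aᶜ = {2, 3, 4, 5, 6, 7, 10}

Aᶜ = {2, 3, 4, 5, 6, 7, 10}


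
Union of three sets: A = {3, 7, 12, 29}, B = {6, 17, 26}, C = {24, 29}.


A ∪ B = {3, 6, 7, 12, 17, 26, 29}
(A ∪ B) ∪ C = {3, 6, 7, 12, 17, 24, 26, 29}

A ∪ B ∪ C = {3, 6, 7, 12, 17, 24, 26, 29}


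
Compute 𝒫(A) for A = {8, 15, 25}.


|A| = 3, so |P(A)| = 2^3 = 8
Enumerate subsets by cardinality (0 to 3):
∅, {8}, {15}, {25}, {8, 15}, {8, 25}, {15, 25}, {8, 15, 25}

P(A) has 8 subsets: ∅, {8}, {15}, {25}, {8, 15}, {8, 25}, {15, 25}, {8, 15, 25}


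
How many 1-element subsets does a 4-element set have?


C(n,k) = n! / (k!(n-k)!)
C(4,1) = 4! / (1!3!)
= 4

C(4,1) = 4


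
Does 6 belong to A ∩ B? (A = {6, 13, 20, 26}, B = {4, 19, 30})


A = {6, 13, 20, 26}, B = {4, 19, 30}
A ∩ B = elements in both A and B
A ∩ B = ∅
Checking if 6 ∈ A ∩ B
6 is not in A ∩ B → False

6 ∉ A ∩ B


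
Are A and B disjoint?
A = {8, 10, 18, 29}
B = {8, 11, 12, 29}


Disjoint means A ∩ B = ∅.
A ∩ B = {8, 29}
A ∩ B ≠ ∅, so A and B are NOT disjoint.

No, A and B are not disjoint (A ∩ B = {8, 29})


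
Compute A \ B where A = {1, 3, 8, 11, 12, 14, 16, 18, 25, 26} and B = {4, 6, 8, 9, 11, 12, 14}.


A \ B = elements in A but not in B
A = {1, 3, 8, 11, 12, 14, 16, 18, 25, 26}
B = {4, 6, 8, 9, 11, 12, 14}
Remove from A any elements in B
A \ B = {1, 3, 16, 18, 25, 26}

A \ B = {1, 3, 16, 18, 25, 26}


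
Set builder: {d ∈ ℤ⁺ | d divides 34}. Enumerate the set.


Checking each candidate:
Condition: positive divisors of 34
Result = {1, 2, 17, 34}

{1, 2, 17, 34}


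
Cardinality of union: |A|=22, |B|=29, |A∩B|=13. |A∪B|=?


|A ∪ B| = |A| + |B| - |A ∩ B|
= 22 + 29 - 13
= 38

|A ∪ B| = 38


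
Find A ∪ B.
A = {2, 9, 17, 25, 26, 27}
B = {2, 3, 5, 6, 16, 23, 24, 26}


A ∪ B = all elements in A or B (or both)
A = {2, 9, 17, 25, 26, 27}
B = {2, 3, 5, 6, 16, 23, 24, 26}
A ∪ B = {2, 3, 5, 6, 9, 16, 17, 23, 24, 25, 26, 27}

A ∪ B = {2, 3, 5, 6, 9, 16, 17, 23, 24, 25, 26, 27}


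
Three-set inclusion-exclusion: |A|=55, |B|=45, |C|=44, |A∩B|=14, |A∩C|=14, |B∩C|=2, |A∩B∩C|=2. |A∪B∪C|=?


|A∪B∪C| = |A|+|B|+|C| - |A∩B|-|A∩C|-|B∩C| + |A∩B∩C|
= 55+45+44 - 14-14-2 + 2
= 144 - 30 + 2
= 116

|A ∪ B ∪ C| = 116


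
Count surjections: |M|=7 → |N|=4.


n = |M| = 7, k = |N| = 4. Surjections via inclusion-exclusion:
S(n,k) = Σ(-1)^i × C(k,i) × (k-i)^n, i=0 to k
i=0: (-1)^0×C(4,0)×4^7 = 16384
i=1: (-1)^1×C(4,1)×3^7 = -8748
i=2: (-1)^2×C(4,2)×2^7 = 768
i=3: (-1)^3×C(4,3)×1^7 = -4
i=4: (-1)^4×C(4,4)×0^7 = 0
Total = 8400

Number of surjections = 8400


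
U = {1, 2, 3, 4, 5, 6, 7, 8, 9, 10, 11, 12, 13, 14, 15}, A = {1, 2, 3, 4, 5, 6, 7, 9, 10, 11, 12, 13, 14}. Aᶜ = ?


Aᶜ = U \ A = elements in U but not in A
U = {1, 2, 3, 4, 5, 6, 7, 8, 9, 10, 11, 12, 13, 14, 15}
A = {1, 2, 3, 4, 5, 6, 7, 9, 10, 11, 12, 13, 14}
Aᶜ = {8, 15}

Aᶜ = {8, 15}


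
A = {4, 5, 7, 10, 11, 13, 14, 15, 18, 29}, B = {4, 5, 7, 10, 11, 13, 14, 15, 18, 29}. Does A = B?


Two sets are equal iff they have exactly the same elements.
A = {4, 5, 7, 10, 11, 13, 14, 15, 18, 29}
B = {4, 5, 7, 10, 11, 13, 14, 15, 18, 29}
Same elements → A = B

Yes, A = B


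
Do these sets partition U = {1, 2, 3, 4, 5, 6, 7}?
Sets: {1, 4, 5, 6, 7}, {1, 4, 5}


A partition requires: (1) non-empty parts, (2) pairwise disjoint, (3) union = U
Parts: {1, 4, 5, 6, 7}, {1, 4, 5}
Union of parts: {1, 4, 5, 6, 7}
U = {1, 2, 3, 4, 5, 6, 7}
All non-empty? True
Pairwise disjoint? False
Covers U? False

No, not a valid partition


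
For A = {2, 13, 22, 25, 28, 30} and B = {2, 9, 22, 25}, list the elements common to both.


A ∩ B = elements in both A and B
A = {2, 13, 22, 25, 28, 30}
B = {2, 9, 22, 25}
A ∩ B = {2, 22, 25}

A ∩ B = {2, 22, 25}


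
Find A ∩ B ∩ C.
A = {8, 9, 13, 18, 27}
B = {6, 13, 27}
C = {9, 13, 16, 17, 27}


A ∩ B = {13, 27}
(A ∩ B) ∩ C = {13, 27}

A ∩ B ∩ C = {13, 27}


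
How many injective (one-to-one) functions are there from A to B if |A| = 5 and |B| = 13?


An injection sends each of |A| = 5 inputs to a distinct output in B.
# injections = |B|·(|B|-1)·…·(|B|-|A|+1) = 13! / (13 - 5)!
= 13 × 12 × 11 × 10 × 9
= 154440

Number of injections = 154440


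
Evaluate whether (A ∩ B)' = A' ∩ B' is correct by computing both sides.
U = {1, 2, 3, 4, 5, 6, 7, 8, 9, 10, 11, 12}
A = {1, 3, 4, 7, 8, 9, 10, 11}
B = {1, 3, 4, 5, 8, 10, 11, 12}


LHS: A ∩ B = {1, 3, 4, 8, 10, 11}
(A ∩ B)' = U \ (A ∩ B) = {2, 5, 6, 7, 9, 12}
A' = {2, 5, 6, 12}, B' = {2, 6, 7, 9}
Claimed RHS: A' ∩ B' = {2, 6}
Identity is INVALID: LHS = {2, 5, 6, 7, 9, 12} but the RHS claimed here equals {2, 6}. The correct form is (A ∩ B)' = A' ∪ B'.

Identity is invalid: (A ∩ B)' = {2, 5, 6, 7, 9, 12} but A' ∩ B' = {2, 6}. The correct De Morgan law is (A ∩ B)' = A' ∪ B'.


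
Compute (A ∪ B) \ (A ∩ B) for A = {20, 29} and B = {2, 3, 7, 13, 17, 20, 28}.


A △ B = (A \ B) ∪ (B \ A) = elements in exactly one of A or B
A \ B = {29}
B \ A = {2, 3, 7, 13, 17, 28}
A △ B = {2, 3, 7, 13, 17, 28, 29}

A △ B = {2, 3, 7, 13, 17, 28, 29}


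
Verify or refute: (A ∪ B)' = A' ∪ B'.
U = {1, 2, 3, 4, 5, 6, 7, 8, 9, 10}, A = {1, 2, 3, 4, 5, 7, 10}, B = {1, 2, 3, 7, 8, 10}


LHS: A ∪ B = {1, 2, 3, 4, 5, 7, 8, 10}
(A ∪ B)' = U \ (A ∪ B) = {6, 9}
A' = {6, 8, 9}, B' = {4, 5, 6, 9}
Claimed RHS: A' ∪ B' = {4, 5, 6, 8, 9}
Identity is INVALID: LHS = {6, 9} but the RHS claimed here equals {4, 5, 6, 8, 9}. The correct form is (A ∪ B)' = A' ∩ B'.

Identity is invalid: (A ∪ B)' = {6, 9} but A' ∪ B' = {4, 5, 6, 8, 9}. The correct De Morgan law is (A ∪ B)' = A' ∩ B'.


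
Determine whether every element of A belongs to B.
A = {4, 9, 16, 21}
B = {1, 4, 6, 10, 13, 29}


A ⊆ B means every element of A is in B.
Elements in A not in B: {9, 16, 21}
So A ⊄ B.

No, A ⊄ B


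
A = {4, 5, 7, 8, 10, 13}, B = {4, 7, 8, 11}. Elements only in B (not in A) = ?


A = {4, 5, 7, 8, 10, 13}
B = {4, 7, 8, 11}
Region: only in B (not in A)
Elements: {11}

Elements only in B (not in A): {11}


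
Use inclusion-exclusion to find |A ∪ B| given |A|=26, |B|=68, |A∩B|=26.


|A ∪ B| = |A| + |B| - |A ∩ B|
= 26 + 68 - 26
= 68

|A ∪ B| = 68


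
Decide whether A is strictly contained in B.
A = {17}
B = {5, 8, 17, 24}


A ⊂ B requires: A ⊆ B AND A ≠ B.
A ⊆ B? Yes
A = B? No
A ⊂ B: Yes (A is a proper subset of B)

Yes, A ⊂ B


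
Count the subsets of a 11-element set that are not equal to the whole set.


Total subsets = 2^n = 2^11 = 2048
Proper subsets exclude the set itself: 2^n - 1
= 2048 - 1
= 2047

Number of proper subsets = 2047


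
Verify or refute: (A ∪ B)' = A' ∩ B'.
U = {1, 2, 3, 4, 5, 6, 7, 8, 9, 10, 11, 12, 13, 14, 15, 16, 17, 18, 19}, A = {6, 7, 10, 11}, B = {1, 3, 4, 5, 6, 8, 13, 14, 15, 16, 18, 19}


LHS: A ∪ B = {1, 3, 4, 5, 6, 7, 8, 10, 11, 13, 14, 15, 16, 18, 19}
(A ∪ B)' = U \ (A ∪ B) = {2, 9, 12, 17}
A' = {1, 2, 3, 4, 5, 8, 9, 12, 13, 14, 15, 16, 17, 18, 19}, B' = {2, 7, 9, 10, 11, 12, 17}
Claimed RHS: A' ∩ B' = {2, 9, 12, 17}
Identity is VALID: LHS = RHS = {2, 9, 12, 17} ✓

Identity is valid. (A ∪ B)' = A' ∩ B' = {2, 9, 12, 17}


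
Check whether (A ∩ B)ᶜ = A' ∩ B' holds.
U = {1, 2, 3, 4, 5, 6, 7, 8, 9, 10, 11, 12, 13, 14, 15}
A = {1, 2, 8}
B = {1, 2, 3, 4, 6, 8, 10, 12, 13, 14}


LHS: A ∩ B = {1, 2, 8}
(A ∩ B)' = U \ (A ∩ B) = {3, 4, 5, 6, 7, 9, 10, 11, 12, 13, 14, 15}
A' = {3, 4, 5, 6, 7, 9, 10, 11, 12, 13, 14, 15}, B' = {5, 7, 9, 11, 15}
Claimed RHS: A' ∩ B' = {5, 7, 9, 11, 15}
Identity is INVALID: LHS = {3, 4, 5, 6, 7, 9, 10, 11, 12, 13, 14, 15} but the RHS claimed here equals {5, 7, 9, 11, 15}. The correct form is (A ∩ B)' = A' ∪ B'.

Identity is invalid: (A ∩ B)' = {3, 4, 5, 6, 7, 9, 10, 11, 12, 13, 14, 15} but A' ∩ B' = {5, 7, 9, 11, 15}. The correct De Morgan law is (A ∩ B)' = A' ∪ B'.


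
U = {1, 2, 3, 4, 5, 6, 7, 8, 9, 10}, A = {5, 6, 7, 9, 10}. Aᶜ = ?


Aᶜ = U \ A = elements in U but not in A
U = {1, 2, 3, 4, 5, 6, 7, 8, 9, 10}
A = {5, 6, 7, 9, 10}
Aᶜ = {1, 2, 3, 4, 8}

Aᶜ = {1, 2, 3, 4, 8}


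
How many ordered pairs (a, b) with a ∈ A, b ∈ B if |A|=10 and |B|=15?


|A × B| = |A| × |B|
= 10 × 15
= 150

|A × B| = 150


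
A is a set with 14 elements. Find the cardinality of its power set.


Number of subsets = 2^n
= 2^14
= 16384

|P(A)| = 16384


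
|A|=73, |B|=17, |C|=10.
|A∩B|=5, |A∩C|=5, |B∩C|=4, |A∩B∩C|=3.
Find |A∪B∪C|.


|A∪B∪C| = |A|+|B|+|C| - |A∩B|-|A∩C|-|B∩C| + |A∩B∩C|
= 73+17+10 - 5-5-4 + 3
= 100 - 14 + 3
= 89

|A ∪ B ∪ C| = 89


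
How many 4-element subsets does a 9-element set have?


C(n,k) = n! / (k!(n-k)!)
C(9,4) = 9! / (4!5!)
= 126

C(9,4) = 126
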